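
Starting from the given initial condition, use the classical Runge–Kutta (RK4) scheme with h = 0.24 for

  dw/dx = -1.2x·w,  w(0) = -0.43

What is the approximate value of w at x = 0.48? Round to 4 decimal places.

-0.3745

RK4: k1 = f(x_n, w_n); k2 = f(x_n + h/2, w_n + (h/2)·k1); k3 = f(x_n + h/2, w_n + (h/2)·k2); k4 = f(x_n + h, w_n + h·k3); w_{n+1} = w_n + (h/6)·(k1 + 2k2 + 2k3 + k4).
x=0.000000, w=-0.430000:
  k1 = f(0.000000, -0.430000) = 0.000000
  k2 = f(0.120000, -0.430000) = 0.061920
  k3 = f(0.120000, -0.422570) = 0.060850
  k4 = f(0.240000, -0.415396) = 0.119634
  w ← -0.430000 + (0.24/6)·(k1 + 2k2 + 2k3 + k4) = -0.415393
x=0.240000, w=-0.415393:
  k1 = f(0.240000, -0.415393) = 0.119633
  k2 = f(0.360000, -0.401037) = 0.173248
  k3 = f(0.360000, -0.394603) = 0.170469
  k4 = f(0.480000, -0.374481) = 0.215701
  w ← -0.415393 + (0.24/6)·(k1 + 2k2 + 2k3 + k4) = -0.374482
w(0.48) ≈ -0.3745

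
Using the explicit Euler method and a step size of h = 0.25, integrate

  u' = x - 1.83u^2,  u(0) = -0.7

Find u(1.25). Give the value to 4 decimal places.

-7.6937

Euler: u_{n+1} = u_n + h·f(x_n, u_n).
x=0.000000, u=-0.700000: f=-0.896700 → u ← -0.700000 + 0.25·(-0.896700) = -0.924175
x=0.250000, u=-0.924175: f=-1.313002 → u ← -0.924175 + 0.25·(-1.313002) = -1.252425
x=0.500000, u=-1.252425: f=-2.370482 → u ← -1.252425 + 0.25·(-2.370482) = -1.845046
x=0.750000, u=-1.845046: f=-5.479677 → u ← -1.845046 + 0.25·(-5.479677) = -3.214965
x=1.000000, u=-3.214965: f=-17.914884 → u ← -3.214965 + 0.25·(-17.914884) = -7.693686
u(1.25) ≈ -7.6937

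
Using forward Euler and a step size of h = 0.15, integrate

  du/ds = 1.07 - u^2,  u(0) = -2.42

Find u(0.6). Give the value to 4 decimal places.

-15.0385

Euler: u_{n+1} = u_n + h·f(s_n, u_n).
s=0.000000, u=-2.420000: f=-4.786400 → u ← -2.420000 + 0.15·(-4.786400) = -3.137960
s=0.150000, u=-3.137960: f=-8.776793 → u ← -3.137960 + 0.15·(-8.776793) = -4.454479
s=0.300000, u=-4.454479: f=-18.772383 → u ← -4.454479 + 0.15·(-18.772383) = -7.270336
s=0.450000, u=-7.270336: f=-51.787791 → u ← -7.270336 + 0.15·(-51.787791) = -15.038505
u(0.6) ≈ -15.0385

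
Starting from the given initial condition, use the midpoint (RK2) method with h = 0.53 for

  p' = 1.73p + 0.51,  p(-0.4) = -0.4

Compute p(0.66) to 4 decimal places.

-0.8695

Midpoint: k1 = f(s_n, p_n); k2 = f(s_n + h/2, p_n + (h/2)·k1); p_{n+1} = p_n + h·k2.
s=-0.400000, p=-0.400000:
  k1 = f(-0.400000, -0.400000) = -0.182000
  k2 = f(-0.135000, -0.448230) = -0.265438
  p ← -0.400000 + 0.53·(-0.265438) = -0.540682
s=0.130000, p=-0.540682:
  k1 = f(0.130000, -0.540682) = -0.425380
  k2 = f(0.395000, -0.653408) = -0.620395
  p ← -0.540682 + 0.53·(-0.620395) = -0.869492
p(0.66) ≈ -0.8695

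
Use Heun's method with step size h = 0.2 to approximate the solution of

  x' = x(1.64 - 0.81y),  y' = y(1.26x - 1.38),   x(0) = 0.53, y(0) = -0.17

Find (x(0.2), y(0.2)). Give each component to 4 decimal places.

0.7505, -0.1510

Heun on (x,y): k1 = f(t_n, state_n); k2 = f(t_n + h, state_n + h·k1); state_{n+1} = state_n + (h/2)·(k1 + k2).
0.000000: (0.530000, -0.170000)
  k1 = (0.942181, 0.121074)
  predictor → (0.718436, -0.145785)
  k2 = (1.263073, 0.069214)
  → (0.750525, -0.150971)
(x(0.2), y(0.2)) ≈ (0.7505, -0.1510)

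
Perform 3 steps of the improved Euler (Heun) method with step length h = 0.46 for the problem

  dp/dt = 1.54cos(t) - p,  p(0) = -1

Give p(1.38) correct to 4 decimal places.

0.3751

Heun: k1 = f(t_n, p_n); k2 = f(t_n + h, p_n + h·k1); p_{n+1} = p_n + (h/2)·(k1 + k2).
t=0.000000, p=-1.000000:
  k1 = f(0.000000, -1.000000) = 2.540000
  k2 = f(0.460000, 0.168400) = 1.211521
  p ← -1.000000 + (0.46/2)·(2.540000 + 1.211521) = -0.137150
t=0.460000, p=-0.137150:
  k1 = f(0.460000, -0.137150) = 1.517071
  k2 = f(0.920000, 0.560702) = 0.372261
  p ← -0.137150 + (0.46/2)·(1.517071 + 0.372261) = 0.297396
t=0.920000, p=0.297396:
  k1 = f(0.920000, 0.297396) = 0.635567
  k2 = f(1.380000, 0.589757) = -0.297710
  p ← 0.297396 + (0.46/2)·(0.635567 + (-0.297710)) = 0.375103
p(1.38) ≈ 0.3751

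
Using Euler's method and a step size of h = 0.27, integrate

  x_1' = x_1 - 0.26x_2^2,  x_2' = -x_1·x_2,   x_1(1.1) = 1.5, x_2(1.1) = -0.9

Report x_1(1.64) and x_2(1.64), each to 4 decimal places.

Euler on (x_1,x_2): x_1_{n+1} = x_1_n + h·x_1', x_2_{n+1} = x_2_n + h·x_2'.
1.100000: (1.500000, -0.900000); f=(1.289400, 1.350000) → (1.848138, -0.535500)
1.370000: (1.848138, -0.535500); f=(1.773580, 0.989678) → (2.327005, -0.268287)
(x_1(1.64), x_2(1.64)) ≈ (2.3270, -0.2683)

2.3270, -0.2683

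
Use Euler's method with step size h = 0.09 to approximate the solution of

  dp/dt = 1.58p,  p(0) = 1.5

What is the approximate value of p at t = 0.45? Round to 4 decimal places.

Euler: p_{n+1} = p_n + h·f(t_n, p_n).
t=0.000000, p=1.500000: f=2.370000 → p ← 1.500000 + 0.09·2.370000 = 1.713300
t=0.090000, p=1.713300: f=2.707014 → p ← 1.713300 + 0.09·2.707014 = 1.956931
t=0.180000, p=1.956931: f=3.091951 → p ← 1.956931 + 0.09·3.091951 = 2.235207
t=0.270000, p=2.235207: f=3.531627 → p ← 2.235207 + 0.09·3.531627 = 2.553053
t=0.360000, p=2.553053: f=4.033824 → p ← 2.553053 + 0.09·4.033824 = 2.916097
p(0.45) ≈ 2.9161

2.9161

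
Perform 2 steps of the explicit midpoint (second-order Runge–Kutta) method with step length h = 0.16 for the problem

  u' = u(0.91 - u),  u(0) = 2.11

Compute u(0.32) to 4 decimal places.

1.6001

Midpoint: k1 = f(x_n, u_n); k2 = f(x_n + h/2, u_n + (h/2)·k1); u_{n+1} = u_n + h·k2.
x=0.000000, u=2.110000:
  k1 = f(0.000000, 2.110000) = -2.532000
  k2 = f(0.080000, 1.907440) = -1.902557
  u ← 2.110000 + 0.16·(-1.902557) = 1.805591
x=0.160000, u=1.805591:
  k1 = f(0.160000, 1.805591) = -1.617071
  k2 = f(0.240000, 1.676225) = -1.284366
  u ← 1.805591 + 0.16·(-1.284366) = 1.600092
u(0.32) ≈ 1.6001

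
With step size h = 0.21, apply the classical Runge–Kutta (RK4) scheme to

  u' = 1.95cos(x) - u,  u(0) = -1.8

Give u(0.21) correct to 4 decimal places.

-1.0926

RK4: k1 = f(x_n, u_n); k2 = f(x_n + h/2, u_n + (h/2)·k1); k3 = f(x_n + h/2, u_n + (h/2)·k2); k4 = f(x_n + h, u_n + h·k3); u_{n+1} = u_n + (h/6)·(k1 + 2k2 + 2k3 + k4).
x=0.000000, u=-1.800000:
  k1 = f(0.000000, -1.800000) = 3.750000
  k2 = f(0.105000, -1.406250) = 3.345510
  k3 = f(0.105000, -1.448721) = 3.387982
  k4 = f(0.210000, -1.088524) = 2.995684
  u ← -1.800000 + (0.21/6)·(k1 + 2k2 + 2k3 + k4) = -1.092557
u(0.21) ≈ -1.0926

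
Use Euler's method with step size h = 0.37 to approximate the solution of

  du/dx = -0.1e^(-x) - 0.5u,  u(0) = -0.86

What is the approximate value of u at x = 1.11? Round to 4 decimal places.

Euler: u_{n+1} = u_n + h·f(x_n, u_n).
x=0.000000, u=-0.860000: f=0.330000 → u ← -0.860000 + 0.37·0.330000 = -0.737900
x=0.370000, u=-0.737900: f=0.299877 → u ← -0.737900 + 0.37·0.299877 = -0.626946
x=0.740000, u=-0.626946: f=0.265761 → u ← -0.626946 + 0.37·0.265761 = -0.528614
u(1.11) ≈ -0.5286

-0.5286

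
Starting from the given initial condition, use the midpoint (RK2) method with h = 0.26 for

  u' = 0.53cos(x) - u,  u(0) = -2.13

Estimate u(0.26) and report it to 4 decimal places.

-1.5295

Midpoint: k1 = f(x_n, u_n); k2 = f(x_n + h/2, u_n + (h/2)·k1); u_{n+1} = u_n + h·k2.
x=0.000000, u=-2.130000:
  k1 = f(0.000000, -2.130000) = 2.660000
  k2 = f(0.130000, -1.784200) = 2.309728
  u ← -2.130000 + 0.26·2.309728 = -1.529471
u(0.26) ≈ -1.5295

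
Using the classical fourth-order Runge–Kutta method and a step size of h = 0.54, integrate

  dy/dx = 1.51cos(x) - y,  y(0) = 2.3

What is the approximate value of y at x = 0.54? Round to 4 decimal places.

RK4: k1 = f(x_n, y_n); k2 = f(x_n + h/2, y_n + (h/2)·k1); k3 = f(x_n + h/2, y_n + (h/2)·k2); k4 = f(x_n + h, y_n + h·k3); y_{n+1} = y_n + (h/6)·(k1 + 2k2 + 2k3 + k4).
x=0.000000, y=2.300000:
  k1 = f(0.000000, 2.300000) = -0.790000
  k2 = f(0.270000, 2.086700) = -0.631406
  k3 = f(0.270000, 2.129520) = -0.674226
  k4 = f(0.540000, 1.935918) = -0.640778
  y ← 2.300000 + (0.54/6)·(k1 + 2k2 + 2k3 + k4) = 1.936216
y(0.54) ≈ 1.9362

1.9362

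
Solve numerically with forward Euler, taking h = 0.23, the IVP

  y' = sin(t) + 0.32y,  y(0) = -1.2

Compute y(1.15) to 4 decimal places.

-1.1888

Euler: y_{n+1} = y_n + h·f(t_n, y_n).
t=0.000000, y=-1.200000: f=-0.384000 → y ← -1.200000 + 0.23·(-0.384000) = -1.288320
t=0.230000, y=-1.288320: f=-0.184285 → y ← -1.288320 + 0.23·(-0.184285) = -1.330706
t=0.460000, y=-1.330706: f=0.018122 → y ← -1.330706 + 0.23·0.018122 = -1.326537
t=0.690000, y=-1.326537: f=0.212045 → y ← -1.326537 + 0.23·0.212045 = -1.277767
t=0.920000, y=-1.277767: f=0.386716 → y ← -1.277767 + 0.23·0.386716 = -1.188822
y(1.15) ≈ -1.1888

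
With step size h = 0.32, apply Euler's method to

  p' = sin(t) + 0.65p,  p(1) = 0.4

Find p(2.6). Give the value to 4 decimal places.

3.2151

Euler: p_{n+1} = p_n + h·f(t_n, p_n).
t=1.000000, p=0.400000: f=1.101471 → p ← 0.400000 + 0.32·1.101471 = 0.752471
t=1.320000, p=0.752471: f=1.457821 → p ← 0.752471 + 0.32·1.457821 = 1.218973
t=1.640000, p=1.218973: f=1.789939 → p ← 1.218973 + 0.32·1.789939 = 1.791754
t=1.960000, p=1.791754: f=2.089852 → p ← 1.791754 + 0.32·2.089852 = 2.460506
t=2.280000, p=2.460506: f=2.358210 → p ← 2.460506 + 0.32·2.358210 = 3.215134
p(2.6) ≈ 3.2151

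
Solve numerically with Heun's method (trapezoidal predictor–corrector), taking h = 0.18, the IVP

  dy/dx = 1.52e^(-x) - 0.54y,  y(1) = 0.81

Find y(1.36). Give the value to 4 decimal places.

0.8196

Heun: k1 = f(x_n, y_n); k2 = f(x_n + h, y_n + h·k1); y_{n+1} = y_n + (h/2)·(k1 + k2).
x=1.000000, y=0.810000:
  k1 = f(1.000000, 0.810000) = 0.121777
  k2 = f(1.180000, 0.831920) = 0.017827
  y ← 0.810000 + (0.18/2)·(0.121777 + 0.017827) = 0.822564
x=1.180000, y=0.822564:
  k1 = f(1.180000, 0.822564) = 0.022879
  k2 = f(1.360000, 0.826683) = -0.056284
  y ← 0.822564 + (0.18/2)·(0.022879 + (-0.056284)) = 0.819558
y(1.36) ≈ 0.8196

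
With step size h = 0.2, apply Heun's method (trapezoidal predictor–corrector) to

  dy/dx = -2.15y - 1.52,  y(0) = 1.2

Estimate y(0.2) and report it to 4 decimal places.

Heun: k1 = f(x_n, y_n); k2 = f(x_n + h, y_n + h·k1); y_{n+1} = y_n + (h/2)·(k1 + k2).
x=0.000000, y=1.200000:
  k1 = f(0.000000, 1.200000) = -4.100000
  k2 = f(0.200000, 0.380000) = -2.337000
  y ← 1.200000 + (0.2/2)·(-4.100000 + (-2.337000)) = 0.556300
y(0.2) ≈ 0.5563

0.5563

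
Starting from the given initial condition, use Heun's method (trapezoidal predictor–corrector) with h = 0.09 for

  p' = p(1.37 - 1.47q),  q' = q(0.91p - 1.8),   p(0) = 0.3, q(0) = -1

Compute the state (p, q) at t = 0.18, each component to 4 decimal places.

0.4820, -0.7708

Heun on (p,q): k1 = f(t_n, state_n); k2 = f(t_n + h, state_n + h·k1); state_{n+1} = state_n + (h/2)·(k1 + k2).
0.000000: (0.300000, -1.000000)
  k1 = (0.852000, 1.527000)
  predictor → (0.376680, -0.862570)
  k2 = (0.993674, 1.256955)
  → (0.383055, -0.874722)
0.090000: (0.383055, -0.874722)
  k1 = (1.017334, 1.269589)
  predictor → (0.474615, -0.760459)
  k2 = (1.180784, 1.040384)
  → (0.481971, -0.770773)
(p(0.18), q(0.18)) ≈ (0.4820, -0.7708)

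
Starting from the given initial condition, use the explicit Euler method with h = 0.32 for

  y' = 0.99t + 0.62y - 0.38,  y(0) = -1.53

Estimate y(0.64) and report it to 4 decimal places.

Euler: y_{n+1} = y_n + h·f(t_n, y_n).
t=0.000000, y=-1.530000: f=-1.328600 → y ← -1.530000 + 0.32·(-1.328600) = -1.955152
t=0.320000, y=-1.955152: f=-1.275394 → y ← -1.955152 + 0.32·(-1.275394) = -2.363278
y(0.64) ≈ -2.3633

-2.3633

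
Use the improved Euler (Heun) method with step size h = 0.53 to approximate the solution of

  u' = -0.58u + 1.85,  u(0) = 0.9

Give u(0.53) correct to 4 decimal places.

Heun: k1 = f(x_n, u_n); k2 = f(x_n + h, u_n + h·k1); u_{n+1} = u_n + (h/2)·(k1 + k2).
x=0.000000, u=0.900000:
  k1 = f(0.000000, 0.900000) = 1.328000
  k2 = f(0.530000, 1.603840) = 0.919773
  u ← 0.900000 + (0.53/2)·(1.328000 + 0.919773) = 1.495660
u(0.53) ≈ 1.4957

1.4957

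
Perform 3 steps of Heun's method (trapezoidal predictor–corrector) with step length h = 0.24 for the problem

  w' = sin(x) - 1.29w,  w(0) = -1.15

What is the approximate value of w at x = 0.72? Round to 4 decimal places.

-0.2745

Heun: k1 = f(x_n, w_n); k2 = f(x_n + h, w_n + h·k1); w_{n+1} = w_n + (h/2)·(k1 + k2).
x=0.000000, w=-1.150000:
  k1 = f(0.000000, -1.150000) = 1.483500
  k2 = f(0.240000, -0.793960) = 1.261911
  w ← -1.150000 + (0.24/2)·(1.483500 + 1.261911) = -0.820551
x=0.240000, w=-0.820551:
  k1 = f(0.240000, -0.820551) = 1.296213
  k2 = f(0.480000, -0.509460) = 1.118982
  w ← -0.820551 + (0.24/2)·(1.296213 + 1.118982) = -0.530727
x=0.480000, w=-0.530727:
  k1 = f(0.480000, -0.530727) = 1.146417
  k2 = f(0.720000, -0.255587) = 0.989092
  w ← -0.530727 + (0.24/2)·(1.146417 + 0.989092) = -0.274466
w(0.72) ≈ -0.2745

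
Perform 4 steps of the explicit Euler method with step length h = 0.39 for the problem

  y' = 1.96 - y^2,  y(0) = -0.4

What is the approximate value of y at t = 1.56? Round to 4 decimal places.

1.4016

Euler: y_{n+1} = y_n + h·f(t_n, y_n).
t=0.000000, y=-0.400000: f=1.800000 → y ← -0.400000 + 0.39·1.800000 = 0.302000
t=0.390000, y=0.302000: f=1.868796 → y ← 0.302000 + 0.39·1.868796 = 1.030830
t=0.780000, y=1.030830: f=0.897389 → y ← 1.030830 + 0.39·0.897389 = 1.380812
t=1.170000, y=1.380812: f=0.053358 → y ← 1.380812 + 0.39·0.053358 = 1.401622
y(1.56) ≈ 1.4016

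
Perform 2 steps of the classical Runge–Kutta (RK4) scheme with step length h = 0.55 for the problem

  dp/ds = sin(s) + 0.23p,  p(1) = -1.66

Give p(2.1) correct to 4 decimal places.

RK4: k1 = f(s_n, p_n); k2 = f(s_n + h/2, p_n + (h/2)·k1); k3 = f(s_n + h/2, p_n + (h/2)·k2); k4 = f(s_n + h, p_n + h·k3); p_{n+1} = p_n + (h/6)·(k1 + 2k2 + 2k3 + k4).
s=1.000000, p=-1.660000:
  k1 = f(1.000000, -1.660000) = 0.459671
  k2 = f(1.275000, -1.533590) = 0.603845
  k3 = f(1.275000, -1.493943) = 0.612963
  k4 = f(1.550000, -1.322870) = 0.695524
  p ← -1.660000 + (0.55/6)·(k1 + 2k2 + 2k3 + k4) = -1.331026
s=1.550000, p=-1.331026:
  k1 = f(1.550000, -1.331026) = 0.693648
  k2 = f(1.825000, -1.140273) = 0.705601
  k3 = f(1.825000, -1.136985) = 0.706357
  k4 = f(2.100000, -0.942529) = 0.646428
  p ← -1.331026 + (0.55/6)·(k1 + 2k2 + 2k3 + k4) = -0.949326
p(2.1) ≈ -0.9493

-0.9493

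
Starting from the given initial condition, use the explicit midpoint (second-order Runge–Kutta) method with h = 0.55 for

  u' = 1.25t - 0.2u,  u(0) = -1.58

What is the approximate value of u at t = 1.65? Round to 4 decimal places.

0.4084

Midpoint: k1 = f(t_n, u_n); k2 = f(t_n + h/2, u_n + (h/2)·k1); u_{n+1} = u_n + h·k2.
t=0.000000, u=-1.580000:
  k1 = f(0.000000, -1.580000) = 0.316000
  k2 = f(0.275000, -1.493100) = 0.642370
  u ← -1.580000 + 0.55·0.642370 = -1.226697
t=0.550000, u=-1.226697:
  k1 = f(0.550000, -1.226697) = 0.932839
  k2 = f(0.825000, -0.970166) = 1.225283
  u ← -1.226697 + 0.55·1.225283 = -0.552791
t=1.100000, u=-0.552791:
  k1 = f(1.100000, -0.552791) = 1.485558
  k2 = f(1.375000, -0.144262) = 1.747602
  u ← -0.552791 + 0.55·1.747602 = 0.408391
u(1.65) ≈ 0.4084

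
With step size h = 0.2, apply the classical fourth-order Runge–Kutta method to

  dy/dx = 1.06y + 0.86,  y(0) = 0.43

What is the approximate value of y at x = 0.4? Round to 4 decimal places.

1.0855

RK4: k1 = f(x_n, y_n); k2 = f(x_n + h/2, y_n + (h/2)·k1); k3 = f(x_n + h/2, y_n + (h/2)·k2); k4 = f(x_n + h, y_n + h·k3); y_{n+1} = y_n + (h/6)·(k1 + 2k2 + 2k3 + k4).
x=0.000000, y=0.430000:
  k1 = f(0.000000, 0.430000) = 1.315800
  k2 = f(0.100000, 0.561580) = 1.455275
  k3 = f(0.100000, 0.575527) = 1.470059
  k4 = f(0.200000, 0.724012) = 1.627453
  y ← 0.430000 + (0.2/6)·(k1 + 2k2 + 2k3 + k4) = 0.723131
x=0.200000, y=0.723131:
  k1 = f(0.200000, 0.723131) = 1.626519
  k2 = f(0.300000, 0.885783) = 1.798929
  k3 = f(0.300000, 0.903024) = 1.817205
  k4 = f(0.400000, 1.086572) = 2.011766
  y ← 0.723131 + (0.2/6)·(k1 + 2k2 + 2k3 + k4) = 1.085482
y(0.4) ≈ 1.0855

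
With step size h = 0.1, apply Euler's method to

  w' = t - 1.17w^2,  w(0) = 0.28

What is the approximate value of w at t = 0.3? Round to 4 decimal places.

0.2836

Euler: w_{n+1} = w_n + h·f(t_n, w_n).
t=0.000000, w=0.280000: f=-0.091728 → w ← 0.280000 + 0.1·(-0.091728) = 0.270827
t=0.100000, w=0.270827: f=0.014184 → w ← 0.270827 + 0.1·0.014184 = 0.272246
t=0.200000, w=0.272246: f=0.113282 → w ← 0.272246 + 0.1·0.113282 = 0.283574
w(0.3) ≈ 0.2836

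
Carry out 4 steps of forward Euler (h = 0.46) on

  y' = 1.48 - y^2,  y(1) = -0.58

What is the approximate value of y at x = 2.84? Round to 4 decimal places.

1.2236

Euler: y_{n+1} = y_n + h·f(x_n, y_n).
x=1.000000, y=-0.580000: f=1.143600 → y ← -0.580000 + 0.46·1.143600 = -0.053944
x=1.460000, y=-0.053944: f=1.477090 → y ← -0.053944 + 0.46·1.477090 = 0.625517
x=1.920000, y=0.625517: f=1.088728 → y ← 0.625517 + 0.46·1.088728 = 1.126332
x=2.380000, y=1.126332: f=0.211376 → y ← 1.126332 + 0.46·0.211376 = 1.223565
y(2.84) ≈ 1.2236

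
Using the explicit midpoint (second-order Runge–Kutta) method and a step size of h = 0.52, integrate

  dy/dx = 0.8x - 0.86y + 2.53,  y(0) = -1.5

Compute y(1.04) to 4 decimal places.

Midpoint: k1 = f(x_n, y_n); k2 = f(x_n + h/2, y_n + (h/2)·k1); y_{n+1} = y_n + h·k2.
x=0.000000, y=-1.500000:
  k1 = f(0.000000, -1.500000) = 3.820000
  k2 = f(0.260000, -0.506800) = 3.173848
  y ← -1.500000 + 0.52·3.173848 = 0.150401
x=0.520000, y=0.150401:
  k1 = f(0.520000, 0.150401) = 2.816655
  k2 = f(0.780000, 0.882731) = 2.394851
  y ← 0.150401 + 0.52·2.394851 = 1.395724
y(1.04) ≈ 1.3957

1.3957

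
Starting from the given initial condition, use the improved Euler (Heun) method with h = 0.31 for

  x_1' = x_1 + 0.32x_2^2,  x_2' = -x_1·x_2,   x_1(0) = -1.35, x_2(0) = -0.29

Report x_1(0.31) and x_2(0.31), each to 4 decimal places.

Heun on (x_1,x_2): k1 = f(x_n, state_n); k2 = f(x_n + h, state_n + h·k1); state_{n+1} = state_n + (h/2)·(k1 + k2).
0.000000: (-1.350000, -0.290000)
  k1 = (-1.323088, -0.391500)
  predictor → (-1.760157, -0.411365)
  k2 = (-1.706007, -0.724067)
  → (-1.819510, -0.462913)
(x_1(0.31), x_2(0.31)) ≈ (-1.8195, -0.4629)

-1.8195, -0.4629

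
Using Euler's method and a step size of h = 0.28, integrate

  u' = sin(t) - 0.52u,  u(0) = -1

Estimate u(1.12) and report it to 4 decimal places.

-0.1408

Euler: u_{n+1} = u_n + h·f(t_n, u_n).
t=0.000000, u=-1.000000: f=0.520000 → u ← -1.000000 + 0.28·0.520000 = -0.854400
t=0.280000, u=-0.854400: f=0.720644 → u ← -0.854400 + 0.28·0.720644 = -0.652620
t=0.560000, u=-0.652620: f=0.870548 → u ← -0.652620 + 0.28·0.870548 = -0.408866
t=0.840000, u=-0.408866: f=0.957254 → u ← -0.408866 + 0.28·0.957254 = -0.140835
u(1.12) ≈ -0.1408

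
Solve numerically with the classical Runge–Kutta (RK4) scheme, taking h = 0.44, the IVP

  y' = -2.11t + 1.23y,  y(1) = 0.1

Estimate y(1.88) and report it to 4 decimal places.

-4.2610

RK4: k1 = f(t_n, y_n); k2 = f(t_n + h/2, y_n + (h/2)·k1); k3 = f(t_n + h/2, y_n + (h/2)·k2); k4 = f(t_n + h, y_n + h·k3); y_{n+1} = y_n + (h/6)·(k1 + 2k2 + 2k3 + k4).
t=1.000000, y=0.100000:
  k1 = f(1.000000, 0.100000) = -1.987000
  k2 = f(1.220000, -0.337140) = -2.988882
  k3 = f(1.220000, -0.557554) = -3.259992
  k4 = f(1.440000, -1.334396) = -4.679707
  y ← 0.100000 + (0.44/6)·(k1 + 2k2 + 2k3 + k4) = -1.305393
t=1.440000, y=-1.305393:
  k1 = f(1.440000, -1.305393) = -4.644034
  k2 = f(1.660000, -2.327081) = -6.364909
  k3 = f(1.660000, -2.705673) = -6.830578
  k4 = f(1.880000, -4.310848) = -9.269143
  y ← -1.305393 + (0.44/6)·(k1 + 2k2 + 2k3 + k4) = -4.261031
y(1.88) ≈ -4.2610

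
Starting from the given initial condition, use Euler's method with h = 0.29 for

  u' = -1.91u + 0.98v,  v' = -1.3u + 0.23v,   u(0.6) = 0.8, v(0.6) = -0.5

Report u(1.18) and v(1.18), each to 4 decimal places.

-0.1415, -0.9716

Euler on (u,v): u_{n+1} = u_n + h·u', v_{n+1} = v_n + h·v'.
0.600000: (0.800000, -0.500000); f=(-2.018000, -1.155000) → (0.214780, -0.834950)
0.890000: (0.214780, -0.834950); f=(-1.228481, -0.471253) → (-0.141479, -0.971613)
(u(1.18), v(1.18)) ≈ (-0.1415, -0.9716)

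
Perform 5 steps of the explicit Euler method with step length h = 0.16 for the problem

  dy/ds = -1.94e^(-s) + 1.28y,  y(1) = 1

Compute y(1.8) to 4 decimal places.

1.8620

Euler: y_{n+1} = y_n + h·f(s_n, y_n).
s=1.000000, y=1.000000: f=0.566314 → y ← 1.000000 + 0.16·0.566314 = 1.090610
s=1.160000, y=1.090610: f=0.787818 → y ← 1.090610 + 0.16·0.787818 = 1.216661
s=1.320000, y=1.216661: f=1.039084 → y ← 1.216661 + 0.16·1.039084 = 1.382914
s=1.480000, y=1.382914: f=1.328513 → y ← 1.382914 + 0.16·1.328513 = 1.595477
s=1.640000, y=1.595477: f=1.665889 → y ← 1.595477 + 0.16·1.665889 = 1.862019
y(1.8) ≈ 1.8620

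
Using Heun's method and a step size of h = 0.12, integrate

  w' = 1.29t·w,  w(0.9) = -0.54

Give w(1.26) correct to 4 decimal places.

-0.8897

Heun: k1 = f(t_n, w_n); k2 = f(t_n + h, w_n + h·k1); w_{n+1} = w_n + (h/2)·(k1 + k2).
t=0.900000, w=-0.540000:
  k1 = f(0.900000, -0.540000) = -0.626940
  k2 = f(1.020000, -0.615233) = -0.809523
  w ← -0.540000 + (0.12/2)·(-0.626940 + (-0.809523)) = -0.626188
t=1.020000, w=-0.626188:
  k1 = f(1.020000, -0.626188) = -0.823938
  k2 = f(1.140000, -0.725060) = -1.066274
  w ← -0.626188 + (0.12/2)·(-0.823938 + (-1.066274)) = -0.739600
t=1.140000, w=-0.739600:
  k1 = f(1.140000, -0.739600) = -1.087656
  k2 = f(1.260000, -0.870119) = -1.414292
  w ← -0.739600 + (0.12/2)·(-1.087656 + (-1.414292)) = -0.889717
w(1.26) ≈ -0.8897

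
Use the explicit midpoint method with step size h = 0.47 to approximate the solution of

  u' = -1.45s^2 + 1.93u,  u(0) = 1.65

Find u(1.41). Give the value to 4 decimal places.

Midpoint: k1 = f(s_n, u_n); k2 = f(s_n + h/2, u_n + (h/2)·k1); u_{n+1} = u_n + h·k2.
s=0.000000, u=1.650000:
  k1 = f(0.000000, 1.650000) = 3.184500
  k2 = f(0.235000, 2.398357) = 4.548754
  u ← 1.650000 + 0.47·4.548754 = 3.787914
s=0.470000, u=3.787914:
  k1 = f(0.470000, 3.787914) = 6.990370
  k2 = f(0.705000, 5.430651) = 9.760470
  u ← 3.787914 + 0.47·9.760470 = 8.375335
s=0.940000, u=8.375335:
  k1 = f(0.940000, 8.375335) = 14.883177
  k2 = f(1.175000, 11.872882) = 20.912756
  u ← 8.375335 + 0.47·20.912756 = 18.204331
u(1.41) ≈ 18.2043

18.2043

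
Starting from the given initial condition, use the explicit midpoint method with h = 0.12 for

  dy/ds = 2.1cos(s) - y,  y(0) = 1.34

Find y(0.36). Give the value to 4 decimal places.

Midpoint: k1 = f(s_n, y_n); k2 = f(s_n + h/2, y_n + (h/2)·k1); y_{n+1} = y_n + h·k2.
s=0.000000, y=1.340000:
  k1 = f(0.000000, 1.340000) = 0.760000
  k2 = f(0.060000, 1.385600) = 0.710621
  y ← 1.340000 + 0.12·0.710621 = 1.425275
s=0.120000, y=1.425275:
  k1 = f(0.120000, 1.425275) = 0.659624
  k2 = f(0.180000, 1.464852) = 0.601220
  y ← 1.425275 + 0.12·0.601220 = 1.497421
s=0.240000, y=1.497421:
  k1 = f(0.240000, 1.497421) = 0.542389
  k2 = f(0.300000, 1.529964) = 0.476242
  y ← 1.497421 + 0.12·0.476242 = 1.554570
y(0.36) ≈ 1.5546

1.5546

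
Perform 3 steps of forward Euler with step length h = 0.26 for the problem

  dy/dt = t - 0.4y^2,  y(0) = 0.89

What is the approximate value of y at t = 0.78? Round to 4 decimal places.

0.8748

Euler: y_{n+1} = y_n + h·f(t_n, y_n).
t=0.000000, y=0.890000: f=-0.316840 → y ← 0.890000 + 0.26·(-0.316840) = 0.807622
t=0.260000, y=0.807622: f=-0.000901 → y ← 0.807622 + 0.26·(-0.000901) = 0.807387
t=0.520000, y=0.807387: f=0.259250 → y ← 0.807387 + 0.26·0.259250 = 0.874792
y(0.78) ≈ 0.8748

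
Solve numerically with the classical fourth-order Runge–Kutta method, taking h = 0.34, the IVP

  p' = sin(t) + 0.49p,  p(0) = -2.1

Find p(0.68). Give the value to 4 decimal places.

-2.6806

RK4: k1 = f(t_n, p_n); k2 = f(t_n + h/2, p_n + (h/2)·k1); k3 = f(t_n + h/2, p_n + (h/2)·k2); k4 = f(t_n + h, p_n + h·k3); p_{n+1} = p_n + (h/6)·(k1 + 2k2 + 2k3 + k4).
t=0.000000, p=-2.100000:
  k1 = f(0.000000, -2.100000) = -1.029000
  k2 = f(0.170000, -2.274930) = -0.945533
  k3 = f(0.170000, -2.260741) = -0.938581
  k4 = f(0.340000, -2.419117) = -0.851880
  p ← -2.100000 + (0.34/6)·(k1 + 2k2 + 2k3 + k4) = -2.420116
t=0.340000, p=-2.420116:
  k1 = f(0.340000, -2.420116) = -0.852370
  k2 = f(0.510000, -2.565019) = -0.768682
  k3 = f(0.510000, -2.550792) = -0.761711
  k4 = f(0.680000, -2.679098) = -0.683965
  p ← -2.420116 + (0.34/6)·(k1 + 2k2 + 2k3 + k4) = -2.680620
p(0.68) ≈ -2.6806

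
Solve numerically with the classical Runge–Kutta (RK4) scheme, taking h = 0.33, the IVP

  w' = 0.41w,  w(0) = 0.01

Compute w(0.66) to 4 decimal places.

RK4: k1 = f(t_n, w_n); k2 = f(t_n + h/2, w_n + (h/2)·k1); k3 = f(t_n + h/2, w_n + (h/2)·k2); k4 = f(t_n + h, w_n + h·k3); w_{n+1} = w_n + (h/6)·(k1 + 2k2 + 2k3 + k4).
t=0.000000, w=0.010000:
  k1 = f(0.000000, 0.010000) = 0.004100
  k2 = f(0.165000, 0.010677) = 0.004377
  k3 = f(0.165000, 0.010722) = 0.004396
  k4 = f(0.330000, 0.011451) = 0.004695
  w ← 0.010000 + (0.33/6)·(k1 + 2k2 + 2k3 + k4) = 0.011449
t=0.330000, w=0.011449:
  k1 = f(0.330000, 0.011449) = 0.004694
  k2 = f(0.495000, 0.012223) = 0.005012
  k3 = f(0.495000, 0.012276) = 0.005033
  k4 = f(0.660000, 0.013110) = 0.005375
  w ← 0.011449 + (0.33/6)·(k1 + 2k2 + 2k3 + k4) = 0.013107
w(0.66) ≈ 0.0131

0.0131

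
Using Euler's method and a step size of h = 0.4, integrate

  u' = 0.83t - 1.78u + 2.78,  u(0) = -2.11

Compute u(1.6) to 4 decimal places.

2.0224

Euler: u_{n+1} = u_n + h·f(t_n, u_n).
t=0.000000, u=-2.110000: f=6.535800 → u ← -2.110000 + 0.4·6.535800 = 0.504320
t=0.400000, u=0.504320: f=2.214310 → u ← 0.504320 + 0.4·2.214310 = 1.390044
t=0.800000, u=1.390044: f=0.969721 → u ← 1.390044 + 0.4·0.969721 = 1.777933
t=1.200000, u=1.777933: f=0.611280 → u ← 1.777933 + 0.4·0.611280 = 2.022445
u(1.6) ≈ 2.0224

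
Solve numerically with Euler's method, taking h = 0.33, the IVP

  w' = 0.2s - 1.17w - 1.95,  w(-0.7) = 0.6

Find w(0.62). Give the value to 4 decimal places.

Euler: w_{n+1} = w_n + h·f(s_n, w_n).
s=-0.700000, w=0.600000: f=-2.792000 → w ← 0.600000 + 0.33·(-2.792000) = -0.321360
s=-0.370000, w=-0.321360: f=-1.648009 → w ← -0.321360 + 0.33·(-1.648009) = -0.865203
s=-0.040000, w=-0.865203: f=-0.945713 → w ← -0.865203 + 0.33·(-0.945713) = -1.177288
s=0.290000, w=-1.177288: f=-0.514573 → w ← -1.177288 + 0.33·(-0.514573) = -1.347097
w(0.62) ≈ -1.3471

-1.3471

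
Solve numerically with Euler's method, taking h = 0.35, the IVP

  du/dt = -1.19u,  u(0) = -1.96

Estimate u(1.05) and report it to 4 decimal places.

Euler: u_{n+1} = u_n + h·f(t_n, u_n).
t=0.000000, u=-1.960000: f=2.332400 → u ← -1.960000 + 0.35·2.332400 = -1.143660
t=0.350000, u=-1.143660: f=1.360955 → u ← -1.143660 + 0.35·1.360955 = -0.667326
t=0.700000, u=-0.667326: f=0.794117 → u ← -0.667326 + 0.35·0.794117 = -0.389384
u(1.05) ≈ -0.3894

-0.3894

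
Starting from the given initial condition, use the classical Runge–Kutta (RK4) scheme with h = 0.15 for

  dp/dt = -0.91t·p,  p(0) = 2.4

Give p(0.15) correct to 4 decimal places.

RK4: k1 = f(t_n, p_n); k2 = f(t_n + h/2, p_n + (h/2)·k1); k3 = f(t_n + h/2, p_n + (h/2)·k2); k4 = f(t_n + h, p_n + h·k3); p_{n+1} = p_n + (h/6)·(k1 + 2k2 + 2k3 + k4).
t=0.000000, p=2.400000:
  k1 = f(0.000000, 2.400000) = 0.000000
  k2 = f(0.075000, 2.400000) = -0.163800
  k3 = f(0.075000, 2.387715) = -0.162962
  k4 = f(0.150000, 2.375556) = -0.324263
  p ← 2.400000 + (0.15/6)·(k1 + 2k2 + 2k3 + k4) = 2.375555
p(0.15) ≈ 2.3756

2.3756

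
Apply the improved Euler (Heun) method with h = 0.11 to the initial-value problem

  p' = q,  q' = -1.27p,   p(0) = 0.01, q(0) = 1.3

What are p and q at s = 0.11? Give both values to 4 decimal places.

Heun on (p,q): k1 = f(s_n, state_n); k2 = f(s_n + h, state_n + h·k1); state_{n+1} = state_n + (h/2)·(k1 + k2).
0.000000: (0.010000, 1.300000)
  k1 = (1.300000, -0.012700)
  predictor → (0.153000, 1.298603)
  k2 = (1.298603, -0.194310)
  → (0.152923, 1.288614)
(p(0.11), q(0.11)) ≈ (0.1529, 1.2886)

0.1529, 1.2886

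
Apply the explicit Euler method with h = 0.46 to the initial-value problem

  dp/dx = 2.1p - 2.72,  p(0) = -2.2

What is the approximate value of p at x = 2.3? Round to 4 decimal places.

-101.3631

Euler: p_{n+1} = p_n + h·f(x_n, p_n).
x=0.000000, p=-2.200000: f=-7.340000 → p ← -2.200000 + 0.46·(-7.340000) = -5.576400
x=0.460000, p=-5.576400: f=-14.430440 → p ← -5.576400 + 0.46·(-14.430440) = -12.214402
x=0.920000, p=-12.214402: f=-28.370245 → p ← -12.214402 + 0.46·(-28.370245) = -25.264715
x=1.380000, p=-25.264715: f=-55.775902 → p ← -25.264715 + 0.46·(-55.775902) = -50.921630
x=1.840000, p=-50.921630: f=-109.655423 → p ← -50.921630 + 0.46·(-109.655423) = -101.363124
p(2.3) ≈ -101.3631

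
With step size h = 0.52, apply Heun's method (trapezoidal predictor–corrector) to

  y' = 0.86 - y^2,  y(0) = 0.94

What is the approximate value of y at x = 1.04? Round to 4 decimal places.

Heun: k1 = f(x_n, y_n); k2 = f(x_n + h, y_n + h·k1); y_{n+1} = y_n + (h/2)·(k1 + k2).
x=0.000000, y=0.940000:
  k1 = f(0.000000, 0.940000) = -0.023600
  k2 = f(0.520000, 0.927728) = -0.000679
  y ← 0.940000 + (0.52/2)·(-0.023600 + (-0.000679)) = 0.933687
x=0.520000, y=0.933687:
  k1 = f(0.520000, 0.933687) = -0.011772
  k2 = f(1.040000, 0.927566) = -0.000378
  y ← 0.933687 + (0.52/2)·(-0.011772 + (-0.000378)) = 0.930528
y(1.04) ≈ 0.9305

0.9305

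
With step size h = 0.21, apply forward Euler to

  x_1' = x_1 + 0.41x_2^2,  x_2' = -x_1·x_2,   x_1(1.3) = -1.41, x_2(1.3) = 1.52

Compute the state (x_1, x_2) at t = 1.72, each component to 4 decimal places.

Euler on (x_1,x_2): x_1_{n+1} = x_1_n + h·x_1', x_2_{n+1} = x_2_n + h·x_2'.
1.300000: (-1.410000, 1.520000); f=(-0.462736, 2.143200) → (-1.507175, 1.970072)
1.510000: (-1.507175, 1.970072); f=(0.084111, 2.969242) → (-1.489511, 2.593613)
(x_1(1.72), x_2(1.72)) ≈ (-1.4895, 2.5936)

-1.4895, 2.5936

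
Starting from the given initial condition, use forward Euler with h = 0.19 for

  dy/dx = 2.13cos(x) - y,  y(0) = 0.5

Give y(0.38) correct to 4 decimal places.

Euler: y_{n+1} = y_n + h·f(x_n, y_n).
x=0.000000, y=0.500000: f=1.630000 → y ← 0.500000 + 0.19·1.630000 = 0.809700
x=0.190000, y=0.809700: f=1.281969 → y ← 0.809700 + 0.19·1.281969 = 1.053274
y(0.38) ≈ 1.0533

1.0533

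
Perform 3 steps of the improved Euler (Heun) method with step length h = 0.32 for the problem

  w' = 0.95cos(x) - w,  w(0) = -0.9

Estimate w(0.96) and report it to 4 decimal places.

0.1115

Heun: k1 = f(x_n, w_n); k2 = f(x_n + h, w_n + h·k1); w_{n+1} = w_n + (h/2)·(k1 + k2).
x=0.000000, w=-0.900000:
  k1 = f(0.000000, -0.900000) = 1.850000
  k2 = f(0.320000, -0.308000) = 1.209774
  w ← -0.900000 + (0.32/2)·(1.850000 + 1.209774) = -0.410436
x=0.320000, w=-0.410436:
  k1 = f(0.320000, -0.410436) = 1.312210
  k2 = f(0.640000, 0.009471) = 0.752520
  w ← -0.410436 + (0.32/2)·(1.312210 + 0.752520) = -0.080079
x=0.640000, w=-0.080079:
  k1 = f(0.640000, -0.080079) = 0.842070
  k2 = f(0.960000, 0.189383) = 0.355461
  w ← -0.080079 + (0.32/2)·(0.842070 + 0.355461) = 0.111526
w(0.96) ≈ 0.1115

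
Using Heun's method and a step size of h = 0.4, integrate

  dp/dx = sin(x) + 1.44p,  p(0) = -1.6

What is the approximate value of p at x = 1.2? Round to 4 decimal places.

Heun: k1 = f(x_n, p_n); k2 = f(x_n + h, p_n + h·k1); p_{n+1} = p_n + (h/2)·(k1 + k2).
x=0.000000, p=-1.600000:
  k1 = f(0.000000, -1.600000) = -2.304000
  k2 = f(0.400000, -2.521600) = -3.241686
  p ← -1.600000 + (0.4/2)·(-2.304000 + (-3.241686)) = -2.709137
x=0.400000, p=-2.709137:
  k1 = f(0.400000, -2.709137) = -3.511739
  k2 = f(0.800000, -4.113833) = -5.206563
  p ← -2.709137 + (0.4/2)·(-3.511739 + (-5.206563)) = -4.452798
x=0.800000, p=-4.452798:
  k1 = f(0.800000, -4.452798) = -5.694672
  k2 = f(1.200000, -6.730667) = -8.760121
  p ← -4.452798 + (0.4/2)·(-5.694672 + (-8.760121)) = -7.343756
p(1.2) ≈ -7.3438

-7.3438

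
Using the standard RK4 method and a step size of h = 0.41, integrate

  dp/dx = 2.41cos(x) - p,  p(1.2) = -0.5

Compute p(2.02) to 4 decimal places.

-0.3454

RK4: k1 = f(x_n, p_n); k2 = f(x_n + h/2, p_n + (h/2)·k1); k3 = f(x_n + h/2, p_n + (h/2)·k2); k4 = f(x_n + h, p_n + h·k3); p_{n+1} = p_n + (h/6)·(k1 + 2k2 + 2k3 + k4).
x=1.200000, p=-0.500000:
  k1 = f(1.200000, -0.500000) = 1.373282
  k2 = f(1.405000, -0.218477) = 0.616218
  k3 = f(1.405000, -0.373675) = 0.771416
  k4 = f(1.610000, -0.183719) = 0.089263
  p ← -0.500000 + (0.41/6)·(k1 + 2k2 + 2k3 + k4) = -0.210416
x=1.610000, p=-0.210416:
  k1 = f(1.610000, -0.210416) = 0.115959
  k2 = f(1.815000, -0.186644) = -0.396054
  k3 = f(1.815000, -0.291607) = -0.291092
  k4 = f(2.020000, -0.329764) = -0.716775
  p ← -0.210416 + (0.41/6)·(k1 + 2k2 + 2k3 + k4) = -0.345382
p(2.02) ≈ -0.3454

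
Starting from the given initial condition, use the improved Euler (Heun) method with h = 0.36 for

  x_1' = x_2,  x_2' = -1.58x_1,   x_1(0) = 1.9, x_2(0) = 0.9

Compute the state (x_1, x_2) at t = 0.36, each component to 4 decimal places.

2.0295, -0.2729

Heun on (x_1,x_2): k1 = f(t_n, state_n); k2 = f(t_n + h, state_n + h·k1); state_{n+1} = state_n + (h/2)·(k1 + k2).
0.000000: (1.900000, 0.900000)
  k1 = (0.900000, -3.002000)
  predictor → (2.224000, -0.180720)
  k2 = (-0.180720, -3.513920)
  → (2.029470, -0.272866)
(x_1(0.36), x_2(0.36)) ≈ (2.0295, -0.2729)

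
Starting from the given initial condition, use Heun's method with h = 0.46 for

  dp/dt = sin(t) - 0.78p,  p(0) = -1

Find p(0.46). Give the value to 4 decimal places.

Heun: k1 = f(t_n, p_n); k2 = f(t_n + h, p_n + h·k1); p_{n+1} = p_n + (h/2)·(k1 + k2).
t=0.000000, p=-1.000000:
  k1 = f(0.000000, -1.000000) = 0.780000
  k2 = f(0.460000, -0.641200) = 0.944084
  p ← -1.000000 + (0.46/2)·(0.780000 + 0.944084) = -0.603461
p(0.46) ≈ -0.6035

-0.6035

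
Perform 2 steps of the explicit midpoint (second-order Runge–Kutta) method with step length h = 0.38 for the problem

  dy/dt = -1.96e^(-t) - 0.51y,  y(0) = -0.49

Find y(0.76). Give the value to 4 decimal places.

Midpoint: k1 = f(t_n, y_n); k2 = f(t_n + h/2, y_n + (h/2)·k1); y_{n+1} = y_n + h·k2.
t=0.000000, y=-0.490000:
  k1 = f(0.000000, -0.490000) = -1.710100
  k2 = f(0.190000, -0.814919) = -1.205231
  y ← -0.490000 + 0.38·(-1.205231) = -0.947988
t=0.380000, y=-0.947988:
  k1 = f(0.380000, -0.947988) = -0.856895
  k2 = f(0.570000, -1.110798) = -0.541923
  y ← -0.947988 + 0.38·(-0.541923) = -1.153919
y(0.76) ≈ -1.1539

-1.1539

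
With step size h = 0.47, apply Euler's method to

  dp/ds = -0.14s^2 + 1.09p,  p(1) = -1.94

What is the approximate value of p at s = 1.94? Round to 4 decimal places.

Euler: p_{n+1} = p_n + h·f(s_n, p_n).
s=1.000000, p=-1.940000: f=-2.254600 → p ← -1.940000 + 0.47·(-2.254600) = -2.999662
s=1.470000, p=-2.999662: f=-3.572158 → p ← -2.999662 + 0.47·(-3.572158) = -4.678576
p(1.94) ≈ -4.6786

-4.6786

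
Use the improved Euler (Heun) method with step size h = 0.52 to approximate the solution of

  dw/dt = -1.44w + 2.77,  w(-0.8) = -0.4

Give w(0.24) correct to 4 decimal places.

1.2671

Heun: k1 = f(t_n, w_n); k2 = f(t_n + h, w_n + h·k1); w_{n+1} = w_n + (h/2)·(k1 + k2).
t=-0.800000, w=-0.400000:
  k1 = f(-0.800000, -0.400000) = 3.346000
  k2 = f(-0.280000, 1.339920) = 0.840515
  w ← -0.400000 + (0.52/2)·(3.346000 + 0.840515) = 0.688494
t=-0.280000, w=0.688494:
  k1 = f(-0.280000, 0.688494) = 1.778569
  k2 = f(0.240000, 1.613350) = 0.446776
  w ← 0.688494 + (0.52/2)·(1.778569 + 0.446776) = 1.267084
w(0.24) ≈ 1.2671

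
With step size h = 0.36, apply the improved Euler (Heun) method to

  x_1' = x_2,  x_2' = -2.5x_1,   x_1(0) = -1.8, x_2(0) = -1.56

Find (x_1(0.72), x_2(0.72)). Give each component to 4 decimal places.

-1.6221, 2.1251

Heun on (x_1,x_2): k1 = f(t_n, state_n); k2 = f(t_n + h, state_n + h·k1); state_{n+1} = state_n + (h/2)·(k1 + k2).
0.000000: (-1.800000, -1.560000)
  k1 = (-1.560000, 4.500000)
  predictor → (-2.361600, 0.060000)
  k2 = (0.060000, 5.904000)
  → (-2.070000, 0.312720)
0.360000: (-2.070000, 0.312720)
  k1 = (0.312720, 5.175000)
  predictor → (-1.957421, 2.175720)
  k2 = (2.175720, 4.893552)
  → (-1.622081, 2.125059)
(x_1(0.72), x_2(0.72)) ≈ (-1.6221, 2.1251)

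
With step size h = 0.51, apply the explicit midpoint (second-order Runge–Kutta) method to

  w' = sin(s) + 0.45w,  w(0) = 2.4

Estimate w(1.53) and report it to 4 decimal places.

5.9735

Midpoint: k1 = f(s_n, w_n); k2 = f(s_n + h/2, w_n + (h/2)·k1); w_{n+1} = w_n + h·k2.
s=0.000000, w=2.400000:
  k1 = f(0.000000, 2.400000) = 1.080000
  k2 = f(0.255000, 2.675400) = 1.456175
  w ← 2.400000 + 0.51·1.456175 = 3.142649
s=0.510000, w=3.142649:
  k1 = f(0.510000, 3.142649) = 1.902370
  k2 = f(0.765000, 3.627754) = 2.325026
  w ← 3.142649 + 0.51·2.325026 = 4.328413
s=1.020000, w=4.328413:
  k1 = f(1.020000, 4.328413) = 2.799894
  k2 = f(1.275000, 5.042386) = 3.225644
  w ← 4.328413 + 0.51·3.225644 = 5.973491
w(1.53) ≈ 5.9735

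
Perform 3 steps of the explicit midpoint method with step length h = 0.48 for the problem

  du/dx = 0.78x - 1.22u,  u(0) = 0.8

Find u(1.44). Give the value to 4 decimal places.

0.6629

Midpoint: k1 = f(x_n, u_n); k2 = f(x_n + h/2, u_n + (h/2)·k1); u_{n+1} = u_n + h·k2.
x=0.000000, u=0.800000:
  k1 = f(0.000000, 0.800000) = -0.976000
  k2 = f(0.240000, 0.565760) = -0.503027
  u ← 0.800000 + 0.48·(-0.503027) = 0.558547
x=0.480000, u=0.558547:
  k1 = f(0.480000, 0.558547) = -0.307027
  k2 = f(0.720000, 0.484860) = -0.029930
  u ← 0.558547 + 0.48·(-0.029930) = 0.544181
x=0.960000, u=0.544181:
  k1 = f(0.960000, 0.544181) = 0.084900
  k2 = f(1.200000, 0.564557) = 0.247241
  u ← 0.544181 + 0.48·0.247241 = 0.662856
u(1.44) ≈ 0.6629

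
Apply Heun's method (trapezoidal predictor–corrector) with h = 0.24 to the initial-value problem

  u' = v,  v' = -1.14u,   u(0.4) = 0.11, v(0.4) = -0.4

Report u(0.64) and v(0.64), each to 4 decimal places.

Heun on (u,v): k1 = f(t_n, state_n); k2 = f(t_n + h, state_n + h·k1); state_{n+1} = state_n + (h/2)·(k1 + k2).
0.400000: (0.110000, -0.400000)
  k1 = (-0.400000, -0.125400)
  predictor → (0.014000, -0.430096)
  k2 = (-0.430096, -0.015960)
  → (0.010388, -0.416963)
(u(0.64), v(0.64)) ≈ (0.0104, -0.4170)

0.0104, -0.4170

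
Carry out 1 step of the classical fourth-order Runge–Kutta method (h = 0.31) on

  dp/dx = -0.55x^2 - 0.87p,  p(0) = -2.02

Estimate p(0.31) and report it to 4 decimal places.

RK4: k1 = f(x_n, p_n); k2 = f(x_n + h/2, p_n + (h/2)·k1); k3 = f(x_n + h/2, p_n + (h/2)·k2); k4 = f(x_n + h, p_n + h·k3); p_{n+1} = p_n + (h/6)·(k1 + 2k2 + 2k3 + k4).
x=0.000000, p=-2.020000:
  k1 = f(0.000000, -2.020000) = 1.757400
  k2 = f(0.155000, -1.747603) = 1.507201
  k3 = f(0.155000, -1.786384) = 1.540940
  k4 = f(0.310000, -1.542309) = 1.288953
  p ← -2.020000 + (0.31/6)·(k1 + 2k2 + 2k3 + k4) = -1.547630
p(0.31) ≈ -1.5476

-1.5476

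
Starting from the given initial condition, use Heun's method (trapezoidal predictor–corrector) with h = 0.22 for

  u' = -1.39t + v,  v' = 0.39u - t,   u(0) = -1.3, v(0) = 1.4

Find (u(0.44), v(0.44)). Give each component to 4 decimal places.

Heun on (u,v): k1 = f(t_n, state_n); k2 = f(t_n + h, state_n + h·k1); state_{n+1} = state_n + (h/2)·(k1 + k2).
0.000000: (-1.300000, 1.400000)
  k1 = (1.400000, -0.507000)
  predictor → (-0.992000, 1.288460)
  k2 = (0.982660, -0.606880)
  → (-1.037907, 1.277473)
0.220000: (-1.037907, 1.277473)
  k1 = (0.971673, -0.624784)
  predictor → (-0.824139, 1.140021)
  k2 = (0.528421, -0.761414)
  → (-0.872897, 1.124991)
(u(0.44), v(0.44)) ≈ (-0.8729, 1.1250)

-0.8729, 1.1250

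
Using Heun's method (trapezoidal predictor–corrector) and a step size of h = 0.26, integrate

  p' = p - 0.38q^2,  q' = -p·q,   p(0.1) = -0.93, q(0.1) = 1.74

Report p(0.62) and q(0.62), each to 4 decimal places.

-3.0045, 3.9961

Heun on (p,q): k1 = f(t_n, state_n); k2 = f(t_n + h, state_n + h·k1); state_{n+1} = state_n + (h/2)·(k1 + k2).
0.100000: (-0.930000, 1.740000)
  k1 = (-2.080488, 1.618200)
  predictor → (-1.470927, 2.160732)
  k2 = (-3.245057, 3.178279)
  → (-1.622321, 2.363542)
0.360000: (-1.622321, 2.363542)
  k1 = (-3.745127, 3.834424)
  predictor → (-2.596054, 3.360492)
  k2 = (-6.887359, 8.724019)
  → (-3.004544, 3.996140)
(p(0.62), q(0.62)) ≈ (-3.0045, 3.9961)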